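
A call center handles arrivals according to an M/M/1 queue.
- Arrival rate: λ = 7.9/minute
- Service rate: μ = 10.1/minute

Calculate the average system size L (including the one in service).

ρ = λ/μ = 7.9/10.1 = 0.7822
For M/M/1: L = λ/(μ-λ)
L = 7.9/(10.1-7.9) = 7.9/2.20
L = 3.5909 calls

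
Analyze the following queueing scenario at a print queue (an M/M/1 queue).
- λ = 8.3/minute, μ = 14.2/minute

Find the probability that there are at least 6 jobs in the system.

ρ = λ/μ = 8.3/14.2 = 0.5845
P(N ≥ n) = ρⁿ
P(N ≥ 6) = 0.5845^6
P(N ≥ 6) = 0.03988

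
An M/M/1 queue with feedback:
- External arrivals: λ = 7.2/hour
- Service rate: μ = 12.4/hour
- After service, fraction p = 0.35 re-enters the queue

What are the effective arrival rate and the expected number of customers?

Effective arrival rate: λ_eff = λ/(1-p) = 7.2/(1-0.35) = 7.2/0.65 = 11.0769
ρ = λ_eff/μ = 11.0769/12.4 = 0.8933
L = ρ/(1-ρ) = 0.8933/(1-0.8933) = 8.3721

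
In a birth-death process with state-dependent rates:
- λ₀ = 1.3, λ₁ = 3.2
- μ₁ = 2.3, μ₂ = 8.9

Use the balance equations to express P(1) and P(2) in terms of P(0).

Balance equations:
State 0: λ₀P₀ = μ₁P₁ → P₁ = (λ₀/μ₁)P₀ = (1.3/2.3)P₀ = 0.5652P₀
State 1: P₂ = (λ₀λ₁)/(μ₁μ₂)P₀ = (1.3×3.2)/(2.3×8.9)P₀ = 0.2032P₀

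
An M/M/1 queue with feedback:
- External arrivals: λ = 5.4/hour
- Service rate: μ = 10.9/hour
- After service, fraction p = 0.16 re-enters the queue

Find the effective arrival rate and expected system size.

Effective arrival rate: λ_eff = λ/(1-p) = 5.4/(1-0.16) = 5.4/0.84 = 6.4286
ρ = λ_eff/μ = 6.4286/10.9 = 0.58978
L = ρ/(1-ρ) = 0.58978/(1-0.58978) = 1.4377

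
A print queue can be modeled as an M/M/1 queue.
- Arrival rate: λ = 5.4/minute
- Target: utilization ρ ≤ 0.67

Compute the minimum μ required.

ρ = λ/μ, so μ = λ/ρ
μ ≥ 5.4/0.67 = 8.0597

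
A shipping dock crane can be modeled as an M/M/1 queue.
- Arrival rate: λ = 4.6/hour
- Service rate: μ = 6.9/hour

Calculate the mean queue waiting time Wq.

First, compute utilization: ρ = λ/μ = 4.6/6.9 = 0.6667
For M/M/1: Wq = λ/(μ(μ-λ))
Wq = 4.6/(6.9 × (6.9-4.6))
Wq = 4.6/(6.9 × 2.30)
Wq = 0.2899 hours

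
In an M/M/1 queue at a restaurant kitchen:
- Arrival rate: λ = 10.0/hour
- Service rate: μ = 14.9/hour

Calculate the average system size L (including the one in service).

ρ = λ/μ = 10.0/14.9 = 0.6711
For M/M/1: L = λ/(μ-λ)
L = 10.0/(14.9-10.0) = 10.0/4.90
L = 2.0408 orders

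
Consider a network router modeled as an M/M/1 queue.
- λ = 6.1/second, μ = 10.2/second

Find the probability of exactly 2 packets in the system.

ρ = λ/μ = 6.1/10.2 = 0.5980
P(n) = (1-ρ)ρⁿ
P(2) = (1-0.5980) × 0.5980^2
P(2) = 0.4020 × 0.3576
P(2) = 0.1438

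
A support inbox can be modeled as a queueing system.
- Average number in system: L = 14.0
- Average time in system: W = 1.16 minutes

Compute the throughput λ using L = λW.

Little's Law: L = λW, so λ = L/W
λ = 14.0/1.16 = 12.0690 emails/minute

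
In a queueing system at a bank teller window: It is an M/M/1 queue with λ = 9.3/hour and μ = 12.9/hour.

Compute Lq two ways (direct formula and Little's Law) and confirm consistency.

Method 1 (direct): Lq = λ²/(μ(μ-λ)) = 86.49/(12.9 × 3.60) = 1.8624

Method 2 (Little's Law):
W = 1/(μ-λ) = 1/3.60 = 0.27778
Wq = W - 1/μ = 0.27778 - 0.077519 = 0.20026
Lq = λWq = 9.3 × 0.20026 = 1.8624 ✔ (matches Method 1)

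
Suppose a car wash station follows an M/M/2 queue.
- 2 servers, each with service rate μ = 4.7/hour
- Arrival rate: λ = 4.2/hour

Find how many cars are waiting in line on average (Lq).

Traffic intensity: ρ = λ/(cμ) = 4.2/(2×4.7) = 0.4468
Since ρ = 0.4468 < 1, system is stable.
Offered load a = λ/μ = cρ = 4.2/4.7 = 0.8936
P₀ = [ Σₙ₌₀^1 aⁿ/n! + a^2/(2!(1-ρ)) ]⁻¹
Σ = a^0/0! + a^1/1! = 1.0000 + 0.8936 = 1.8936
a^2/(2!(1-ρ)) = 0.7986/(2 × 0.5532) = 0.7218
P₀ = 1/(1.8936 + 0.7218) = 0.3824
Lq = P₀·a^2·ρ / (2!(1-ρ)²) = 0.38235 × 0.79855 × 0.44681 / (2 × 0.30602) = 0.2229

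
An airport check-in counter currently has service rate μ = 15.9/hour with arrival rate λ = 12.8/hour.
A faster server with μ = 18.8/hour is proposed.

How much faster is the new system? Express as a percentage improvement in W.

System 1: ρ₁ = 12.8/15.9 = 0.8050, W₁ = 1/(15.9-12.8) = 0.3226
System 2: ρ₂ = 12.8/18.8 = 0.6809, W₂ = 1/(18.8-12.8) = 0.1667
Improvement: (W₁-W₂)/W₁ = (0.3226-0.1667)/0.3226 = 48.33%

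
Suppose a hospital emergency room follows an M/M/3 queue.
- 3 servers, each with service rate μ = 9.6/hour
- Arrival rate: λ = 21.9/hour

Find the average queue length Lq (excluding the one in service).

Traffic intensity: ρ = λ/(cμ) = 21.9/(3×9.6) = 0.7604
Since ρ = 0.7604 < 1, system is stable.
Offered load a = λ/μ = cρ = 21.9/9.6 = 2.2812
P₀ = [ Σₙ₌₀^2 aⁿ/n! + a^3/(3!(1-ρ)) ]⁻¹
Σ = a^0/0! + a^1/1! + a^2/2! = 1.0000 + 2.2812 + 2.6021 = 5.8833
a^3/(3!(1-ρ)) = 11.8719/(6 × 0.239583) = 8.2587
P₀ = 1/(5.8833 + 8.2587) = 0.07071
Lq = P₀·a^3·ρ / (3!(1-ρ)²) = 0.070711 × 11.8719 × 0.76042 / (6 × 0.057400) = 1.8535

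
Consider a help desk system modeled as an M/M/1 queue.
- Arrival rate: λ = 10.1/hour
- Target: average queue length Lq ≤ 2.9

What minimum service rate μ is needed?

For M/M/1: Lq = λ²/(μ(μ-λ))
Need Lq ≤ 2.9, i.e. μ(μ-λ) ≥ λ²/2.9
μ² - 10.1μ - 102.01/2.9 ≥ 0  →  μ² - 10.1μ - 35.17586 ≥ 0
Quadratic formula (positive root): μ = [λ + √(λ² + 4×35.17586)]/2
Discriminant: 102.01 + 4×35.17586 = 242.7134, √242.7134 = 15.5793
μ ≥ (10.1 + 15.5793)/2 = 12.8396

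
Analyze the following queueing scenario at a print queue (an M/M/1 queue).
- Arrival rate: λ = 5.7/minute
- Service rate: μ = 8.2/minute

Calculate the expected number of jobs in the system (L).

ρ = λ/μ = 5.7/8.2 = 0.6951
For M/M/1: L = λ/(μ-λ)
L = 5.7/(8.2-5.7) = 5.7/2.50
L = 2.2800 jobs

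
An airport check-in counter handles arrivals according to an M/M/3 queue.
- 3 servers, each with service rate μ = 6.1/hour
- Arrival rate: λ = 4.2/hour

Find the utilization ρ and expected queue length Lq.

Traffic intensity: ρ = λ/(cμ) = 4.2/(3×6.1) = 0.2295
Since ρ = 0.2295 < 1, system is stable.
Offered load a = λ/μ = cρ = 4.2/6.1 = 0.6885
P₀ = [ Σₙ₌₀^2 aⁿ/n! + a^3/(3!(1-ρ)) ]⁻¹
Σ = a^0/0! + a^1/1! + a^2/2! = 1.0000 + 0.68852 + 0.23703 = 1.9256
a^3/(3!(1-ρ)) = 0.32641/(6 × 0.77049) = 0.07061
P₀ = 1/(1.9256 + 0.070606) = 0.5010
Lq = P₀·a^3·ρ / (3!(1-ρ)²) = 0.5010 × 0.3264 × 0.2295 / (6 × 0.5937) = 0.01054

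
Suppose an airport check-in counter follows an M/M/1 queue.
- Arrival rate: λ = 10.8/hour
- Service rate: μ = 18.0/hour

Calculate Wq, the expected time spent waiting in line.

First, compute utilization: ρ = λ/μ = 10.8/18.0 = 0.6000
For M/M/1: Wq = λ/(μ(μ-λ))
Wq = 10.8/(18.0 × (18.0-10.8))
Wq = 10.8/(18.0 × 7.20)
Wq = 0.08333 hours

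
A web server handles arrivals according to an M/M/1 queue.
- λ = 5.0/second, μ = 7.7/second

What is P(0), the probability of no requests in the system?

ρ = λ/μ = 5.0/7.7 = 0.6494
P(0) = 1 - ρ = 1 - 0.6494 = 0.3506
The server is idle 35.06% of the time.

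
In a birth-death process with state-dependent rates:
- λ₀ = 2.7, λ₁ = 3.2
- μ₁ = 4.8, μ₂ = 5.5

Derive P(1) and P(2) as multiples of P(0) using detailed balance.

Balance equations:
State 0: λ₀P₀ = μ₁P₁ → P₁ = (λ₀/μ₁)P₀ = (2.7/4.8)P₀ = 0.5625P₀
State 1: P₂ = (λ₀λ₁)/(μ₁μ₂)P₀ = (2.7×3.2)/(4.8×5.5)P₀ = 0.3273P₀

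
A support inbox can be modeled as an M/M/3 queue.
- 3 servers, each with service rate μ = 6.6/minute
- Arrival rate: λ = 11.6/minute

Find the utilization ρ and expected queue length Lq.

Traffic intensity: ρ = λ/(cμ) = 11.6/(3×6.6) = 0.5859
Since ρ = 0.5859 < 1, system is stable.
Offered load a = λ/μ = cρ = 11.6/6.6 = 1.7576
P₀ = [ Σₙ₌₀^2 aⁿ/n! + a^3/(3!(1-ρ)) ]⁻¹
Σ = a^0/0! + a^1/1! + a^2/2! = 1.0000 + 1.7576 + 1.5445 = 4.3021
a^3/(3!(1-ρ)) = 5.4293/(6 × 0.41414) = 2.1850
P₀ = 1/(4.3021 + 2.1850) = 0.1542
Lq = P₀·a^3·ρ / (3!(1-ρ)²) = 0.15415 × 5.4293 × 0.58586 / (6 × 0.17151) = 0.4765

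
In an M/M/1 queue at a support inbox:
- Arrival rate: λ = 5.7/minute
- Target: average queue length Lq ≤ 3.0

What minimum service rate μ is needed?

For M/M/1: Lq = λ²/(μ(μ-λ))
Need Lq ≤ 3.0, i.e. μ(μ-λ) ≥ λ²/3.0
μ² - 5.7μ - 32.49/3.0 ≥ 0  →  μ² - 5.7μ - 10.8300 ≥ 0
Quadratic formula (positive root): μ = [λ + √(λ² + 4×10.8300)]/2
Discriminant: 32.49 + 4×10.8300 = 75.8100, √75.8100 = 8.70689
μ ≥ (5.7 + 8.70689)/2 = 7.2034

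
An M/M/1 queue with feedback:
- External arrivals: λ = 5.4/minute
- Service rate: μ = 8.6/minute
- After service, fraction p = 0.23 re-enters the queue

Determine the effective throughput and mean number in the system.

Effective arrival rate: λ_eff = λ/(1-p) = 5.4/(1-0.23) = 5.4/0.77 = 7.01299
ρ = λ_eff/μ = 7.01299/8.6 = 0.815464
L = ρ/(1-ρ) = 0.815464/(1-0.815464) = 4.4190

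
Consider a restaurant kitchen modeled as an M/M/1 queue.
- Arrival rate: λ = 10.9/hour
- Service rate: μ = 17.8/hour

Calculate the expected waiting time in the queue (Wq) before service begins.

First, compute utilization: ρ = λ/μ = 10.9/17.8 = 0.6124
For M/M/1: Wq = λ/(μ(μ-λ))
Wq = 10.9/(17.8 × (17.8-10.9))
Wq = 10.9/(17.8 × 6.90)
Wq = 0.08875 hours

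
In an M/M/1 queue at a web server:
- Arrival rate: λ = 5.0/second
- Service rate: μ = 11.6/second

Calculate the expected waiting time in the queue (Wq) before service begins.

First, compute utilization: ρ = λ/μ = 5.0/11.6 = 0.4310
For M/M/1: Wq = λ/(μ(μ-λ))
Wq = 5.0/(11.6 × (11.6-5.0))
Wq = 5.0/(11.6 × 6.60)
Wq = 0.06531 seconds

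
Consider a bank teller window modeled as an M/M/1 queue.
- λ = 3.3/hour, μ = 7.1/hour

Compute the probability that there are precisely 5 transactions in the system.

ρ = λ/μ = 3.3/7.1 = 0.4648
P(n) = (1-ρ)ρⁿ
P(5) = (1-0.4648) × 0.4648^5
P(5) = 0.5352 × 0.02169
P(5) = 0.01161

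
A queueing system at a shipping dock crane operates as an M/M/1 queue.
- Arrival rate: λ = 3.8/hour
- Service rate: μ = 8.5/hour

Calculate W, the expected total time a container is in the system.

First, compute utilization: ρ = λ/μ = 3.8/8.5 = 0.4471
For M/M/1: W = 1/(μ-λ)
W = 1/(8.5-3.8) = 1/4.70
W = 0.2128 hours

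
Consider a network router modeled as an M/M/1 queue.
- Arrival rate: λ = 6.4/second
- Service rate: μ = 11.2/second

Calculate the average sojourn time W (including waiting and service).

First, compute utilization: ρ = λ/μ = 6.4/11.2 = 0.5714
For M/M/1: W = 1/(μ-λ)
W = 1/(11.2-6.4) = 1/4.80
W = 0.2083 seconds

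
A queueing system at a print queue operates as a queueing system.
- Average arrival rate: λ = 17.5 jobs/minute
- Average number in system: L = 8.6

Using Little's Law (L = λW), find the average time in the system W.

Little's Law: L = λW, so W = L/λ
W = 8.6/17.5 = 0.4914 minutes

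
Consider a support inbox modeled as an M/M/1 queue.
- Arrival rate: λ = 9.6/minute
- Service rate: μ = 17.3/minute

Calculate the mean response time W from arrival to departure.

First, compute utilization: ρ = λ/μ = 9.6/17.3 = 0.5549
For M/M/1: W = 1/(μ-λ)
W = 1/(17.3-9.6) = 1/7.70
W = 0.1299 minutes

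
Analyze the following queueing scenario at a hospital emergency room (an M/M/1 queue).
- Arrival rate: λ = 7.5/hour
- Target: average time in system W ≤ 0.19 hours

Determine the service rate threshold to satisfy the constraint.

For M/M/1: W = 1/(μ-λ)
Need W ≤ 0.19, so 1/(μ-λ) ≤ 0.19
μ - λ ≥ 1/0.19 = 5.2632
μ ≥ 7.5 + 5.2632 = 12.7632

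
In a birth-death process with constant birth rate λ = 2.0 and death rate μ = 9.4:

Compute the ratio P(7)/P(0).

For constant rates: P(n)/P(0) = (λ/μ)^n
P(7)/P(0) = (2.0/9.4)^7 = 0.21277^7 = 0.00001974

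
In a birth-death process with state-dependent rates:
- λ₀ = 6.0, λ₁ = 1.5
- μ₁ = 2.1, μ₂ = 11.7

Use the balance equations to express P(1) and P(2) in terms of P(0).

Balance equations:
State 0: λ₀P₀ = μ₁P₁ → P₁ = (λ₀/μ₁)P₀ = (6.0/2.1)P₀ = 2.8571P₀
State 1: P₂ = (λ₀λ₁)/(μ₁μ₂)P₀ = (6.0×1.5)/(2.1×11.7)P₀ = 0.3663P₀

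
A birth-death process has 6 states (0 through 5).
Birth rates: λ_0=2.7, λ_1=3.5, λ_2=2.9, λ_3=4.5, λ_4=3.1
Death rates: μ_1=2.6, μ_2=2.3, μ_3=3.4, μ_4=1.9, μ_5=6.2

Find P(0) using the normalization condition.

Ratios P(n)/P(0) = (λ₀···λₙ₋₁)/(μ₁···μₙ):
P(1)/P(0) = (2.7)/(2.6) = 1.03846
P(2)/P(0) = (2.7×3.5)/(2.6×2.3) = 1.58027
P(3)/P(0) = (2.7×3.5×2.9)/(2.6×2.3×3.4) = 1.34788
P(4)/P(0) = (2.7×3.5×2.9×4.5)/(2.6×2.3×3.4×1.9) = 3.19234
P(5)/P(0) = (2.7×3.5×2.9×4.5×3.1)/(2.6×2.3×3.4×1.9×6.2) = 1.59617

Normalization: ∑ P(n) = 1
P(0) × (1.00000 + 1.03846 + 1.58027 + 1.34788 + 3.19234 + 1.59617) = 1
P(0) × 9.7551 = 1
P(0) = 1/9.7551 = 0.1025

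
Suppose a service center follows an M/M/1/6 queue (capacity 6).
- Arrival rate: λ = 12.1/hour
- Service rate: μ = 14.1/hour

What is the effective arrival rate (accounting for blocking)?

ρ = λ/μ = 12.1/14.1 = 0.858156
P₀ = (1-ρ)/(1-ρ^(K+1)) = (1-0.858156)/(1-0.858156^7) = 0.14184/0.65726 = 0.2158
P_K = P₀×ρ^K = 0.2158 × 0.858156^6 = 0.2158 × 0.3994 = 0.08619
λ_eff = λ(1-P_K) = 12.1 × (1 - 0.08619) = 12.1 × 0.91381 = 11.0571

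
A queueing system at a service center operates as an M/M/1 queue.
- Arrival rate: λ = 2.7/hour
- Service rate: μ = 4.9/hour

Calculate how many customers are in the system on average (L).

ρ = λ/μ = 2.7/4.9 = 0.5510
For M/M/1: L = λ/(μ-λ)
L = 2.7/(4.9-2.7) = 2.7/2.20
L = 1.2273 customers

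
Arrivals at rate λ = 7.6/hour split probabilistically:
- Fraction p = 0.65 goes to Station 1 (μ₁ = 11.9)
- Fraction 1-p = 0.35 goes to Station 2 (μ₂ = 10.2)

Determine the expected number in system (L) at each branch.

Effective rates: λ₁ = 7.6×0.65 = 4.94, λ₂ = 7.6×0.35 = 2.66
Station 1: ρ₁ = 4.94/11.9 = 0.41513, L₁ = ρ₁/(1-ρ₁) = 0.41513/(1-0.41513) = 0.7098
Station 2: ρ₂ = 2.66/10.2 = 0.2608, L₂ = ρ₂/(1-ρ₂) = 0.2608/(1-0.2608) = 0.3528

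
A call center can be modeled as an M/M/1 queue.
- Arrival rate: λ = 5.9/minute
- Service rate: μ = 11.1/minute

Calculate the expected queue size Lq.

ρ = λ/μ = 5.9/11.1 = 0.5315
For M/M/1: Lq = λ²/(μ(μ-λ))
Lq = 34.81/(11.1 × 5.20)
Lq = 0.6031 calls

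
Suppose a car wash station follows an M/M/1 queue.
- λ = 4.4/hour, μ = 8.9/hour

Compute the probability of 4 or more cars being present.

ρ = λ/μ = 4.4/8.9 = 0.49438
P(N ≥ n) = ρⁿ
P(N ≥ 4) = 0.49438^4
P(N ≥ 4) = 0.05974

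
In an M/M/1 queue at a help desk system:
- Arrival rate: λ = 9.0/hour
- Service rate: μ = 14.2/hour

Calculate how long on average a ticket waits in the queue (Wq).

First, compute utilization: ρ = λ/μ = 9.0/14.2 = 0.6338
For M/M/1: Wq = λ/(μ(μ-λ))
Wq = 9.0/(14.2 × (14.2-9.0))
Wq = 9.0/(14.2 × 5.20)
Wq = 0.1219 hours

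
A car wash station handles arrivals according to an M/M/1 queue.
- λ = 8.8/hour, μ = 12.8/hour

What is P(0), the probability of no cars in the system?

ρ = λ/μ = 8.8/12.8 = 0.6875
P(0) = 1 - ρ = 1 - 0.6875 = 0.3125
The server is idle 31.25% of the time.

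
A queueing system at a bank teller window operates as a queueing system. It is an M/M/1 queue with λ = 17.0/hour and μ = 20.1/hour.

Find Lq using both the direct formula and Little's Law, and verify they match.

Method 1 (direct): Lq = λ²/(μ(μ-λ)) = 289.00/(20.1 × 3.10) = 4.6381

Method 2 (Little's Law):
W = 1/(μ-λ) = 1/3.10 = 0.32258
Wq = W - 1/μ = 0.32258 - 0.049751 = 0.27283
Lq = λWq = 17.0 × 0.27283 = 4.6381 ✔ (matches Method 1)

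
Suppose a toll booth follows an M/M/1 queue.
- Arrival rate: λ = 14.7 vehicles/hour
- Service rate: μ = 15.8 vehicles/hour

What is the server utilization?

Server utilization: ρ = λ/μ
ρ = 14.7/15.8 = 0.9304
The server is busy 93.04% of the time.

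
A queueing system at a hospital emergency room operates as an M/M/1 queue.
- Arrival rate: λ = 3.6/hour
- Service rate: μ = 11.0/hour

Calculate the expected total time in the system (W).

First, compute utilization: ρ = λ/μ = 3.6/11.0 = 0.3273
For M/M/1: W = 1/(μ-λ)
W = 1/(11.0-3.6) = 1/7.40
W = 0.1351 hours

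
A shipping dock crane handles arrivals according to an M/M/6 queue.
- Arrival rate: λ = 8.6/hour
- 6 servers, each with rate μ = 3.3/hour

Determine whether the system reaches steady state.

Stability requires ρ = λ/(cμ) < 1
ρ = 8.6/(6 × 3.3) = 8.6/19.80 = 0.4343
Since 0.4343 < 1, the system is STABLE.
The servers are busy 43.43% of the time.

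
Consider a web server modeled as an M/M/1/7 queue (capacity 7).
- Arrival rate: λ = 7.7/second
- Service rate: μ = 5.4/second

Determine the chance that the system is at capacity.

ρ = λ/μ = 7.7/5.4 = 1.4259
P₀ = (1-ρ)/(1-ρ^(K+1)) = (1-1.4259)/(1-1.4259^8) = -0.4259/-16.0888 = 0.02647
P_K = P₀×ρ^K = 0.026472 × 1.4259^7 = 0.026472 × 11.9846 = 0.3173
Blocking probability = 31.73%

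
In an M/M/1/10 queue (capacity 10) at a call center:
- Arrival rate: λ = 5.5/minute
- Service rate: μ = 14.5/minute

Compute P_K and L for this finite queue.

ρ = λ/μ = 5.5/14.5 = 0.37931
P₀ = (1-ρ)/(1-ρ^(K+1)) = (1-0.37931)/(1-0.37931^11) = 0.6207/1.0000 = 0.6207
P_K = P₀×ρ^K = 0.6207 × 0.37931^10 = 0.6207 × 0.00006165 = 0.00003827
Blocking probability P_10 = 0.00003827 (0.003827%)
L = ρ[1 - (K+1)ρ^K + Kρ^(K+1)] / [(1-ρ)(1-ρ^(K+1))]
L = 0.37931 × (1 - 11×0.00006165 + 10×0.00002338) / ((1 - 0.37931) × (1 - 0.00002338)) = 0.6109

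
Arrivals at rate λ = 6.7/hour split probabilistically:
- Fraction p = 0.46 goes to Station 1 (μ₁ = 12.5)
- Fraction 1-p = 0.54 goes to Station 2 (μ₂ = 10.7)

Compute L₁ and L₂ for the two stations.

Effective rates: λ₁ = 6.7×0.46 = 3.082, λ₂ = 6.7×0.54 = 3.618
Station 1: ρ₁ = 3.082/12.5 = 0.24656, L₁ = ρ₁/(1-ρ₁) = 0.24656/(1-0.24656) = 0.3272
Station 2: ρ₂ = 3.618/10.7 = 0.33813, L₂ = ρ₂/(1-ρ₂) = 0.33813/(1-0.33813) = 0.5109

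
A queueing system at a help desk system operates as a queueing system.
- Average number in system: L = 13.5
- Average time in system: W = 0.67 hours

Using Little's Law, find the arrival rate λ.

Little's Law: L = λW, so λ = L/W
λ = 13.5/0.67 = 20.1493 tickets/hour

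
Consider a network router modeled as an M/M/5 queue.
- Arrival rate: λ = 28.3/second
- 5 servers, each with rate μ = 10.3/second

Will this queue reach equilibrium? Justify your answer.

Stability requires ρ = λ/(cμ) < 1
ρ = 28.3/(5 × 10.3) = 28.3/51.50 = 0.5495
Since 0.5495 < 1, the system is STABLE.
The servers are busy 54.95% of the time.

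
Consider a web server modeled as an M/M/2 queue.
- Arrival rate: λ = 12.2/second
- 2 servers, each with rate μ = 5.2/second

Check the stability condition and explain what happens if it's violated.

Stability requires ρ = λ/(cμ) < 1
ρ = 12.2/(2 × 5.2) = 12.2/10.40 = 1.1731
Since 1.1731 ≥ 1, the system is UNSTABLE.
Need c > λ/μ = 12.2/5.2 = 2.35.
Minimum servers needed: c = 3.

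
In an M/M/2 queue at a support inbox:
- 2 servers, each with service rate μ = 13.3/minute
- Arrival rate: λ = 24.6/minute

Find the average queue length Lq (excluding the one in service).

Traffic intensity: ρ = λ/(cμ) = 24.6/(2×13.3) = 0.9248
Since ρ = 0.9248 < 1, system is stable.
Offered load a = λ/μ = cρ = 24.6/13.3 = 1.8496
P₀ = [ Σₙ₌₀^1 aⁿ/n! + a^2/(2!(1-ρ)) ]⁻¹
Σ = a^0/0! + a^1/1! = 1.0000 + 1.8496 = 2.8496
a^2/(2!(1-ρ)) = 3.42111/(2 × 0.0751880) = 22.7504
P₀ = 1/(2.8496 + 22.7504) = 0.03906
Lq = P₀·a^2·ρ / (2!(1-ρ)²) = 0.0390625 × 3.42111 × 0.924812 / (2 × 0.00565323) = 10.9308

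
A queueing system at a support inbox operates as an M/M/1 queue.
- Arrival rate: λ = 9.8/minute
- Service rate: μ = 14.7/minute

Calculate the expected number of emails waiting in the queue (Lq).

ρ = λ/μ = 9.8/14.7 = 0.6667
For M/M/1: Lq = λ²/(μ(μ-λ))
Lq = 96.04/(14.7 × 4.90)
Lq = 1.3333 emails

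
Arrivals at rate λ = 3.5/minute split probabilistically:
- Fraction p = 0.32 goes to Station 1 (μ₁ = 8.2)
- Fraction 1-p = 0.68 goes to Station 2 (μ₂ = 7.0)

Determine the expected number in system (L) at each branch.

Effective rates: λ₁ = 3.5×0.32 = 1.12, λ₂ = 3.5×0.68 = 2.38
Station 1: ρ₁ = 1.12/8.2 = 0.1366, L₁ = ρ₁/(1-ρ₁) = 0.1366/(1-0.1366) = 0.1582
Station 2: ρ₂ = 2.38/7.0 = 0.3400, L₂ = ρ₂/(1-ρ₂) = 0.3400/(1-0.3400) = 0.5152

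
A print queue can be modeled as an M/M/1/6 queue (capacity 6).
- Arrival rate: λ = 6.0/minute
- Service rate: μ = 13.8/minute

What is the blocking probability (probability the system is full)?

ρ = λ/μ = 6.0/13.8 = 0.43478
P₀ = (1-ρ)/(1-ρ^(K+1)) = (1-0.43478)/(1-0.43478^7) = 0.56522/0.99706 = 0.5669
P_K = P₀×ρ^K = 0.5669 × 0.43478^6 = 0.5669 × 0.006755 = 0.003829
Blocking probability = 0.38%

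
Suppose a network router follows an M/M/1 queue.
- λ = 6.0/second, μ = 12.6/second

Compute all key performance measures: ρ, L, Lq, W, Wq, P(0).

Step 1: ρ = λ/μ = 6.0/12.6 = 0.4762
Step 2: L = λ/(μ-λ) = 6.0/6.60 = 0.9091
Step 3: Lq = λ²/(μ(μ-λ)) = 36.00/(12.6×6.60) = 0.4329
Step 4: W = 1/(μ-λ) = 1/6.60 = 0.15152
Step 5: Wq = λ/(μ(μ-λ)) = 6.0/(12.6×6.60) = 0.07215
Step 6: P(0) = 1-ρ = 0.5238
Verify: L = λW = 6.0×0.15152 = 0.9091 ✔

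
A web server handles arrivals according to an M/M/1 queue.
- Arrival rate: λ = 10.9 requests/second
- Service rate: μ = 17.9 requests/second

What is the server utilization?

Server utilization: ρ = λ/μ
ρ = 10.9/17.9 = 0.6089
The server is busy 60.89% of the time.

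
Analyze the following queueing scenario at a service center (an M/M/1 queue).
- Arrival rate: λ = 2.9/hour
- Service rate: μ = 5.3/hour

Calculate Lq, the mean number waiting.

ρ = λ/μ = 2.9/5.3 = 0.5472
For M/M/1: Lq = λ²/(μ(μ-λ))
Lq = 8.41/(5.3 × 2.40)
Lq = 0.6612 customers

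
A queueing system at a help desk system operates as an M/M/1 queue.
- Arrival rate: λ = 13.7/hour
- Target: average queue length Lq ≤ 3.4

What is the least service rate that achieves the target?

For M/M/1: Lq = λ²/(μ(μ-λ))
Need Lq ≤ 3.4, i.e. μ(μ-λ) ≥ λ²/3.4
μ² - 13.7μ - 187.69/3.4 ≥ 0  →  μ² - 13.7μ - 55.20294 ≥ 0
Quadratic formula (positive root): μ = [λ + √(λ² + 4×55.20294)]/2
Discriminant: 187.69 + 4×55.20294 = 408.5018, √408.5018 = 20.2114
μ ≥ (13.7 + 20.2114)/2 = 16.9557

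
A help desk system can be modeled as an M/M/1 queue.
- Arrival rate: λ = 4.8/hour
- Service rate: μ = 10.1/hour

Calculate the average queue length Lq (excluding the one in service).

ρ = λ/μ = 4.8/10.1 = 0.4752
For M/M/1: Lq = λ²/(μ(μ-λ))
Lq = 23.04/(10.1 × 5.30)
Lq = 0.4304 tickets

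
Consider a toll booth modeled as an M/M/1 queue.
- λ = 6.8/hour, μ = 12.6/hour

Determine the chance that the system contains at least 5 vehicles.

ρ = λ/μ = 6.8/12.6 = 0.53968
P(N ≥ n) = ρⁿ
P(N ≥ 5) = 0.53968^5
P(N ≥ 5) = 0.04578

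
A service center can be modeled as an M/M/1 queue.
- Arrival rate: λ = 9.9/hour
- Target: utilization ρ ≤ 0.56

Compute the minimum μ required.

ρ = λ/μ, so μ = λ/ρ
μ ≥ 9.9/0.56 = 17.6786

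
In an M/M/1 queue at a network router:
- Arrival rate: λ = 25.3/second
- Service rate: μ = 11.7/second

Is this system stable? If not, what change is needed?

Stability requires ρ = λ/(cμ) < 1
ρ = 25.3/(1 × 11.7) = 25.3/11.70 = 2.1624
Since 2.1624 ≥ 1, the system is UNSTABLE.
Queue grows without bound. Need μ > λ = 25.3.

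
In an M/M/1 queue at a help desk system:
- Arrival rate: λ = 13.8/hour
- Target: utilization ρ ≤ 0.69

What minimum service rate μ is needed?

ρ = λ/μ, so μ = λ/ρ
μ ≥ 13.8/0.69 = 20.0000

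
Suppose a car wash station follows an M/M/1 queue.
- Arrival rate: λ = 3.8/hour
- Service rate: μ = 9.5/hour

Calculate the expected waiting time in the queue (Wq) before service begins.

First, compute utilization: ρ = λ/μ = 3.8/9.5 = 0.4000
For M/M/1: Wq = λ/(μ(μ-λ))
Wq = 3.8/(9.5 × (9.5-3.8))
Wq = 3.8/(9.5 × 5.70)
Wq = 0.07018 hours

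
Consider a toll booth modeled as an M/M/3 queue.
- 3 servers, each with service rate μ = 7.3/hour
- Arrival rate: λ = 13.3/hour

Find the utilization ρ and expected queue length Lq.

Traffic intensity: ρ = λ/(cμ) = 13.3/(3×7.3) = 0.6073
Since ρ = 0.6073 < 1, system is stable.
Offered load a = λ/μ = cρ = 13.3/7.3 = 1.8219
P₀ = [ Σₙ₌₀^2 aⁿ/n! + a^3/(3!(1-ρ)) ]⁻¹
Σ = a^0/0! + a^1/1! + a^2/2! = 1.0000 + 1.8219 + 1.6597 = 4.4816
a^3/(3!(1-ρ)) = 6.0476/(6 × 0.3927) = 2.5667
P₀ = 1/(4.4816 + 2.5667) = 0.1419
Lq = P₀·a^3·ρ / (3!(1-ρ)²) = 0.14188 × 6.0476 × 0.60731 / (6 × 0.15421) = 0.5632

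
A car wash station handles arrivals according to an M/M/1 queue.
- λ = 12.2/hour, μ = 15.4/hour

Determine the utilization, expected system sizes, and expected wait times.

Step 1: ρ = λ/μ = 12.2/15.4 = 0.7922
Step 2: L = λ/(μ-λ) = 12.2/3.20 = 3.8125
Step 3: Lq = λ²/(μ(μ-λ)) = 148.84/(15.4×3.20) = 3.0203
Step 4: W = 1/(μ-λ) = 1/3.20 = 0.3125
Step 5: Wq = λ/(μ(μ-λ)) = 12.2/(15.4×3.20) = 0.2476
Step 6: P(0) = 1-ρ = 0.2078
Verify: L = λW = 12.2×0.3125 = 3.8125 ✔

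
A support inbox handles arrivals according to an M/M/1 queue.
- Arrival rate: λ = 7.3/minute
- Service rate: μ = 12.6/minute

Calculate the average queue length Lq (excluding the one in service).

ρ = λ/μ = 7.3/12.6 = 0.5794
For M/M/1: Lq = λ²/(μ(μ-λ))
Lq = 53.29/(12.6 × 5.30)
Lq = 0.7980 emails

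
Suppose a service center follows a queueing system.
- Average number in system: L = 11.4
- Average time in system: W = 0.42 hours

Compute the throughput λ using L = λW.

Little's Law: L = λW, so λ = L/W
λ = 11.4/0.42 = 27.1429 customers/hour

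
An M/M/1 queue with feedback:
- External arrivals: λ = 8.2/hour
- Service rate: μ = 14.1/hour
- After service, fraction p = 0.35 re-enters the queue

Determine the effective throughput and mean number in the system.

Effective arrival rate: λ_eff = λ/(1-p) = 8.2/(1-0.35) = 8.2/0.65 = 12.61538
ρ = λ_eff/μ = 12.61538/14.1 = 0.894708
L = ρ/(1-ρ) = 0.894708/(1-0.894708) = 8.4974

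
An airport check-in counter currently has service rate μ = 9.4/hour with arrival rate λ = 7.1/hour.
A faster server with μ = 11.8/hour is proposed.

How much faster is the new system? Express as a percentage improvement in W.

System 1: ρ₁ = 7.1/9.4 = 0.7553, W₁ = 1/(9.4-7.1) = 0.4348
System 2: ρ₂ = 7.1/11.8 = 0.6017, W₂ = 1/(11.8-7.1) = 0.2128
Improvement: (W₁-W₂)/W₁ = (0.4348-0.2128)/0.4348 = 51.06%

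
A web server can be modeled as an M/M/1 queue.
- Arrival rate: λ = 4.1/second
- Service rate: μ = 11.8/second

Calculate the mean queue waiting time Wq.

First, compute utilization: ρ = λ/μ = 4.1/11.8 = 0.3475
For M/M/1: Wq = λ/(μ(μ-λ))
Wq = 4.1/(11.8 × (11.8-4.1))
Wq = 4.1/(11.8 × 7.70)
Wq = 0.04512 seconds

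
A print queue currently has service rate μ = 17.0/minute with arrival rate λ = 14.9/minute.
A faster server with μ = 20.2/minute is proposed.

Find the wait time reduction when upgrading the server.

System 1: ρ₁ = 14.9/17.0 = 0.8765, W₁ = 1/(17.0-14.9) = 0.47619
System 2: ρ₂ = 14.9/20.2 = 0.7376, W₂ = 1/(20.2-14.9) = 0.18868
Improvement: (W₁-W₂)/W₁ = (0.47619-0.18868)/0.47619 = 60.38%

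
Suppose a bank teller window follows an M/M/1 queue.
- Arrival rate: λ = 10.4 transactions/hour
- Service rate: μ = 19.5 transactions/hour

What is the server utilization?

Server utilization: ρ = λ/μ
ρ = 10.4/19.5 = 0.5333
The server is busy 53.33% of the time.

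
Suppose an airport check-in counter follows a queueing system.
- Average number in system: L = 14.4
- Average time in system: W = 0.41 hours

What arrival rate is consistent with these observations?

Little's Law: L = λW, so λ = L/W
λ = 14.4/0.41 = 35.1220 passengers/hour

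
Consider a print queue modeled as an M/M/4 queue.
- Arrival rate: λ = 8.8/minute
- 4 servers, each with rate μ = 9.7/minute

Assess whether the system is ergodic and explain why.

Stability requires ρ = λ/(cμ) < 1
ρ = 8.8/(4 × 9.7) = 8.8/38.80 = 0.2268
Since 0.2268 < 1, the system is STABLE.
The servers are busy 22.68% of the time.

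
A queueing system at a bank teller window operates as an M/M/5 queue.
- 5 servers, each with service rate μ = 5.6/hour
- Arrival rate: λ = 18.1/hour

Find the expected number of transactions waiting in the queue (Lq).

Traffic intensity: ρ = λ/(cμ) = 18.1/(5×5.6) = 0.6464
Since ρ = 0.6464 < 1, system is stable.
Offered load a = λ/μ = cρ = 18.1/5.6 = 3.2321
P₀ = [ Σₙ₌₀^4 aⁿ/n! + a^5/(5!(1-ρ)) ]⁻¹
Σ = a^0/0! + a^1/1! + a^2/2! + a^3/3! + a^4/4! = 1.0000 + 3.2321 + 5.2234 + 5.6276 + 4.5473 = 19.6304
a^5/(5!(1-ρ)) = 352.7384/(120 × 0.35357) = 8.3137
P₀ = 1/(19.6304 + 8.3137) = 0.03579
Lq = P₀·a^5·ρ / (5!(1-ρ)²) = 0.0357858 × 352.7384 × 0.646429 / (120 × 0.125013) = 0.5439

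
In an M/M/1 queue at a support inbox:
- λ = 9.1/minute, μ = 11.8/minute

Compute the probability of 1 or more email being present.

ρ = λ/μ = 9.1/11.8 = 0.7712
P(N ≥ n) = ρⁿ
P(N ≥ 1) = 0.7712^1
P(N ≥ 1) = 0.7712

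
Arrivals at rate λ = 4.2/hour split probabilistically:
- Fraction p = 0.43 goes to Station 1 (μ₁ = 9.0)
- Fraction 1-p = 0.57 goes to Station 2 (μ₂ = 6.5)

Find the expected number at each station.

Effective rates: λ₁ = 4.2×0.43 = 1.806, λ₂ = 4.2×0.57 = 2.394
Station 1: ρ₁ = 1.806/9.0 = 0.20067, L₁ = ρ₁/(1-ρ₁) = 0.20067/(1-0.20067) = 0.2510
Station 2: ρ₂ = 2.394/6.5 = 0.3683, L₂ = ρ₂/(1-ρ₂) = 0.3683/(1-0.3683) = 0.5830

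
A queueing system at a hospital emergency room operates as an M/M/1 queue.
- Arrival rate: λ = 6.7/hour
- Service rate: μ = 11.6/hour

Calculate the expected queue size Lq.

ρ = λ/μ = 6.7/11.6 = 0.5776
For M/M/1: Lq = λ²/(μ(μ-λ))
Lq = 44.89/(11.6 × 4.90)
Lq = 0.7898 patients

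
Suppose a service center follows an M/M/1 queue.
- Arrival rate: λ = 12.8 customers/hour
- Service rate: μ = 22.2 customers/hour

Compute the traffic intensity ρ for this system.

Server utilization: ρ = λ/μ
ρ = 12.8/22.2 = 0.5766
The server is busy 57.66% of the time.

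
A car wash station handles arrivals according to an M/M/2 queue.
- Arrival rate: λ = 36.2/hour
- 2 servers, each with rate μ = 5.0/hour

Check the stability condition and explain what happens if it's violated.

Stability requires ρ = λ/(cμ) < 1
ρ = 36.2/(2 × 5.0) = 36.2/10.00 = 3.6200
Since 3.6200 ≥ 1, the system is UNSTABLE.
Need c > λ/μ = 36.2/5.0 = 7.24.
Minimum servers needed: c = 8.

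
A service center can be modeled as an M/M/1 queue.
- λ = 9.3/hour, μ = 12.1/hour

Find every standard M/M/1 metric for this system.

Step 1: ρ = λ/μ = 9.3/12.1 = 0.7686
Step 2: L = λ/(μ-λ) = 9.3/2.80 = 3.3214
Step 3: Lq = λ²/(μ(μ-λ)) = 86.49/(12.1×2.80) = 2.5528
Step 4: W = 1/(μ-λ) = 1/2.80 = 0.35714
Step 5: Wq = λ/(μ(μ-λ)) = 9.3/(12.1×2.80) = 0.2745
Step 6: P(0) = 1-ρ = 0.2314
Verify: L = λW = 9.3×0.35714 = 3.3214 ✔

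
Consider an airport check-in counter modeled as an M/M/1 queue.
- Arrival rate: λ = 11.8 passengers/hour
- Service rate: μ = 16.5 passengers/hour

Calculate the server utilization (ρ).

Server utilization: ρ = λ/μ
ρ = 11.8/16.5 = 0.7152
The server is busy 71.52% of the time.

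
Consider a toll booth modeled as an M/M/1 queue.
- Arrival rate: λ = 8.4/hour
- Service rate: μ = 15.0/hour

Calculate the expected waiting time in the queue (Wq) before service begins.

First, compute utilization: ρ = λ/μ = 8.4/15.0 = 0.5600
For M/M/1: Wq = λ/(μ(μ-λ))
Wq = 8.4/(15.0 × (15.0-8.4))
Wq = 8.4/(15.0 × 6.60)
Wq = 0.08485 hours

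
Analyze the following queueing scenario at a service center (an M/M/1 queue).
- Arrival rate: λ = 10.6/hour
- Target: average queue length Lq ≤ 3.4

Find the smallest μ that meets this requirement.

For M/M/1: Lq = λ²/(μ(μ-λ))
Need Lq ≤ 3.4, i.e. μ(μ-λ) ≥ λ²/3.4
μ² - 10.6μ - 112.36/3.4 ≥ 0  →  μ² - 10.6μ - 33.04706 ≥ 0
Quadratic formula (positive root): μ = [λ + √(λ² + 4×33.04706)]/2
Discriminant: 112.36 + 4×33.04706 = 244.5482, √244.5482 = 15.6380
μ ≥ (10.6 + 15.6380)/2 = 13.1190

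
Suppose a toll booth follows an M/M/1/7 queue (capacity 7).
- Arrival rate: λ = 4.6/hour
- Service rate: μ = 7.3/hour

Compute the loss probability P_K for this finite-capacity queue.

ρ = λ/μ = 4.6/7.3 = 0.63014
P₀ = (1-ρ)/(1-ρ^(K+1)) = (1-0.63014)/(1-0.63014^8) = 0.3699/0.9751 = 0.3793
P_K = P₀×ρ^K = 0.3793 × 0.63014^7 = 0.3793 × 0.03945 = 0.01496
Blocking probability = 1.50%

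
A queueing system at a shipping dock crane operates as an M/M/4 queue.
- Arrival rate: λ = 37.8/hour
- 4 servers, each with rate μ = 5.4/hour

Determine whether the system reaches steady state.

Stability requires ρ = λ/(cμ) < 1
ρ = 37.8/(4 × 5.4) = 37.8/21.60 = 1.7500
Since 1.7500 ≥ 1, the system is UNSTABLE.
Need c > λ/μ = 37.8/5.4 = 7.00.
Minimum servers needed: c = 8.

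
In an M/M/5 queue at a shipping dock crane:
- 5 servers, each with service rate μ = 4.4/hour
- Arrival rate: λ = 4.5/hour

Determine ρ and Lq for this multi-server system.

Traffic intensity: ρ = λ/(cμ) = 4.5/(5×4.4) = 0.2045
Since ρ = 0.2045 < 1, system is stable.
Offered load a = λ/μ = cρ = 4.5/4.4 = 1.0227
P₀ = [ Σₙ₌₀^4 aⁿ/n! + a^5/(5!(1-ρ)) ]⁻¹
Σ = a^0/0! + a^1/1! + a^2/2! + a^3/3! + a^4/4! = 1.0000 + 1.0227 + 0.5230 + 0.1783 + 0.04559 = 2.7696
a^5/(5!(1-ρ)) = 1.1189/(120 × 0.7955) = 0.01172
P₀ = 1/(2.7696 + 0.01172) = 0.3595
Lq = P₀·a^5·ρ / (5!(1-ρ)²) = 0.35954 × 1.1189 × 0.20455 / (120 × 0.63275) = 0.001084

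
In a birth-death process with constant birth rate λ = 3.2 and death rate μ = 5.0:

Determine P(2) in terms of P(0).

For constant rates: P(n)/P(0) = (λ/μ)^n
P(2)/P(0) = (3.2/5.0)^2 = 0.6400^2 = 0.4096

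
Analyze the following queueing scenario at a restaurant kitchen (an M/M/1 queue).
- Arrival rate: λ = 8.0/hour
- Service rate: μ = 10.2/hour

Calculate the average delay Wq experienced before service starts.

First, compute utilization: ρ = λ/μ = 8.0/10.2 = 0.7843
For M/M/1: Wq = λ/(μ(μ-λ))
Wq = 8.0/(10.2 × (10.2-8.0))
Wq = 8.0/(10.2 × 2.20)
Wq = 0.3565 hours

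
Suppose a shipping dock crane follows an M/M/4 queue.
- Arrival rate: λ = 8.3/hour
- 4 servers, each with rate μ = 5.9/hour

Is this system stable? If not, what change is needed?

Stability requires ρ = λ/(cμ) < 1
ρ = 8.3/(4 × 5.9) = 8.3/23.60 = 0.3517
Since 0.3517 < 1, the system is STABLE.
The servers are busy 35.17% of the time.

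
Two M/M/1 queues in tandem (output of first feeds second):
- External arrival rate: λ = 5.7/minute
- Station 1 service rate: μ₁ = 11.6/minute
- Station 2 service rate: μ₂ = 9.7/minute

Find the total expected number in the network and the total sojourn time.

By Jackson's theorem, each station behaves as independent M/M/1.
Station 1: ρ₁ = 5.7/11.6 = 0.4914, L₁ = ρ₁/(1-ρ₁) = λ/(μ₁-λ) = 5.7/5.90 = 0.9661
Station 2: ρ₂ = 5.7/9.7 = 0.5876, L₂ = ρ₂/(1-ρ₂) = λ/(μ₂-λ) = 5.7/4.00 = 1.4250
Total: L = L₁ + L₂ = 0.9661 + 1.4250 = 2.3911
W = L/λ = 2.3911/5.7 = 0.4195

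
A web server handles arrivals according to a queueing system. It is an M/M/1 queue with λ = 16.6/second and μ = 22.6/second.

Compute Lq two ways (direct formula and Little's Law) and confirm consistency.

Method 1 (direct): Lq = λ²/(μ(μ-λ)) = 275.56/(22.6 × 6.00) = 2.0322

Method 2 (Little's Law):
W = 1/(μ-λ) = 1/6.00 = 0.16667
Wq = W - 1/μ = 0.16667 - 0.044248 = 0.12242
Lq = λWq = 16.6 × 0.12242 = 2.0322 ✔ (matches Method 1)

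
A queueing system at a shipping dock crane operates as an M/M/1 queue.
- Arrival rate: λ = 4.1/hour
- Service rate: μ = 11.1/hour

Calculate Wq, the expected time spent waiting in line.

First, compute utilization: ρ = λ/μ = 4.1/11.1 = 0.3694
For M/M/1: Wq = λ/(μ(μ-λ))
Wq = 4.1/(11.1 × (11.1-4.1))
Wq = 4.1/(11.1 × 7.00)
Wq = 0.05277 hours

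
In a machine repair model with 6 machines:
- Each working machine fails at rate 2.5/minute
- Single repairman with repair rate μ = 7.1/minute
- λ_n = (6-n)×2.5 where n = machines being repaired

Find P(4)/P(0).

P(4)/P(0) = ∏_{i=0}^{4-1} λ_i/μ_{i+1}
= (6-0)×2.5/7.1 × (6-1)×2.5/7.1 × (6-2)×2.5/7.1 × (6-3)×2.5/7.1
= 5.5339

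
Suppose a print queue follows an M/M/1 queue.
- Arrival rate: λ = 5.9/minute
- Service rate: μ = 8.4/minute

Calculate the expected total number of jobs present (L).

ρ = λ/μ = 5.9/8.4 = 0.7024
For M/M/1: L = λ/(μ-λ)
L = 5.9/(8.4-5.9) = 5.9/2.50
L = 2.3600 jobs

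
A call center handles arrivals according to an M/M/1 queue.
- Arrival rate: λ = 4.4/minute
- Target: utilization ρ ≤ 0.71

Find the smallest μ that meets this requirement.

ρ = λ/μ, so μ = λ/ρ
μ ≥ 4.4/0.71 = 6.1972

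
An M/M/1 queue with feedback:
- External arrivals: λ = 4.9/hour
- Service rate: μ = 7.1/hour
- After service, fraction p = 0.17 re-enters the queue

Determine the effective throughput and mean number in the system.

Effective arrival rate: λ_eff = λ/(1-p) = 4.9/(1-0.17) = 4.9/0.83 = 5.903614
ρ = λ_eff/μ = 5.903614/7.1 = 0.831495
L = ρ/(1-ρ) = 0.831495/(1-0.831495) = 4.9345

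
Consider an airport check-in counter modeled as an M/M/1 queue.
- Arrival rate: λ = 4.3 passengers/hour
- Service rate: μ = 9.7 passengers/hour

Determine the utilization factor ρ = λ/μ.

Server utilization: ρ = λ/μ
ρ = 4.3/9.7 = 0.4433
The server is busy 44.33% of the time.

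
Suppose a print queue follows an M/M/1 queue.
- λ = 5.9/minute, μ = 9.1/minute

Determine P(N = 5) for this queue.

ρ = λ/μ = 5.9/9.1 = 0.64835
P(n) = (1-ρ)ρⁿ
P(5) = (1-0.64835) × 0.64835^5
P(5) = 0.35165 × 0.11456
P(5) = 0.04029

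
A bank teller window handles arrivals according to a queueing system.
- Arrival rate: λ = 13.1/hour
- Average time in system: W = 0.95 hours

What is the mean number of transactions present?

Little's Law: L = λW
L = 13.1 × 0.95 = 12.4450 transactions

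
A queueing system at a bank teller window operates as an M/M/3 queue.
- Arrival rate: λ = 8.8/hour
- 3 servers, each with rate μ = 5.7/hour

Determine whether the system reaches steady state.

Stability requires ρ = λ/(cμ) < 1
ρ = 8.8/(3 × 5.7) = 8.8/17.10 = 0.5146
Since 0.5146 < 1, the system is STABLE.
The servers are busy 51.46% of the time.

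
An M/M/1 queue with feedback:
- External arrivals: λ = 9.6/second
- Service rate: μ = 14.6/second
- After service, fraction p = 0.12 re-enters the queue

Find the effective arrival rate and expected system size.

Effective arrival rate: λ_eff = λ/(1-p) = 9.6/(1-0.12) = 9.6/0.88 = 10.9091
ρ = λ_eff/μ = 10.9091/14.6 = 0.7472
L = ρ/(1-ρ) = 0.7472/(1-0.7472) = 2.9557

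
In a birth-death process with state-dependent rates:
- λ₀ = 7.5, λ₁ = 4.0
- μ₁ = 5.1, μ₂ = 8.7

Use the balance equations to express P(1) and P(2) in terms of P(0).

Balance equations:
State 0: λ₀P₀ = μ₁P₁ → P₁ = (λ₀/μ₁)P₀ = (7.5/5.1)P₀ = 1.4706P₀
State 1: P₂ = (λ₀λ₁)/(μ₁μ₂)P₀ = (7.5×4.0)/(5.1×8.7)P₀ = 0.6761P₀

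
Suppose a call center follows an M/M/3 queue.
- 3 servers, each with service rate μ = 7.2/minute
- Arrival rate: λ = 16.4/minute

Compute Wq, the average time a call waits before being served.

Traffic intensity: ρ = λ/(cμ) = 16.4/(3×7.2) = 0.7593
Since ρ = 0.7593 < 1, system is stable.
Offered load a = λ/μ = cρ = 16.4/7.2 = 2.2778
P₀ = [ Σₙ₌₀^2 aⁿ/n! + a^3/(3!(1-ρ)) ]⁻¹
Σ = a^0/0! + a^1/1! + a^2/2! = 1.0000 + 2.2778 + 2.5941 = 5.8719
a^3/(3!(1-ρ)) = 11.8177/(6 × 0.24074) = 8.1815
P₀ = 1/(5.8719 + 8.1815) = 0.07116
Lq = P₀·a^3·ρ / (3!(1-ρ)²) = 0.07116 × 11.8177 × 0.7593 / (6 × 0.05796) = 1.8361
Wq = Lq/λ = 1.8361/16.4 = 0.1120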